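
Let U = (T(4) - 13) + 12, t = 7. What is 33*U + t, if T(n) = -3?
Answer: -125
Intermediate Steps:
U = -4 (U = (-3 - 13) + 12 = -16 + 12 = -4)
33*U + t = 33*(-4) + 7 = -132 + 7 = -125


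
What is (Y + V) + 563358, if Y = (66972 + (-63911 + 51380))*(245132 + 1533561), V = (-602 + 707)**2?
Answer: 96834399996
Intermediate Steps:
V = 11025 (V = 105**2 = 11025)
Y = 96833825613 (Y = (66972 - 12531)*1778693 = 54441*1778693 = 96833825613)
(Y + V) + 563358 = (96833825613 + 11025) + 563358 = 96833836638 + 563358 = 96834399996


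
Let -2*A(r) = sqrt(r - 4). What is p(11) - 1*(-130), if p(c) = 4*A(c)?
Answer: 130 - 2*sqrt(7) ≈ 124.71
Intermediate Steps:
A(r) = -sqrt(-4 + r)/2 (A(r) = -sqrt(r - 4)/2 = -sqrt(-4 + r)/2)
p(c) = -2*sqrt(-4 + c) (p(c) = 4*(-sqrt(-4 + c)/2) = -2*sqrt(-4 + c))
p(11) - 1*(-130) = -2*sqrt(-4 + 11) - 1*(-130) = -2*sqrt(7) + 130 = 130 - 2*sqrt(7)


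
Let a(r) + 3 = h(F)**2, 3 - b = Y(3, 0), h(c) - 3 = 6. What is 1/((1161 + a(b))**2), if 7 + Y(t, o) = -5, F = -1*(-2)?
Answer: 1/1535121 ≈ 6.5141e-7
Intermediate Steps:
F = 2
h(c) = 9 (h(c) = 3 + 6 = 9)
Y(t, o) = -12 (Y(t, o) = -7 - 5 = -12)
b = 15 (b = 3 - 1*(-12) = 3 + 12 = 15)
a(r) = 78 (a(r) = -3 + 9**2 = -3 + 81 = 78)
1/((1161 + a(b))**2) = 1/((1161 + 78)**2) = 1/(1239**2) = 1/1535121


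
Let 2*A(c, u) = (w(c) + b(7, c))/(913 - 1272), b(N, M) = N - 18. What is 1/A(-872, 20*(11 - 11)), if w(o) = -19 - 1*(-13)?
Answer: 718/17 ≈ 42.235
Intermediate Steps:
w(o) = -6 (w(o) = -19 + 13 = -6)
b(N, M) = -18 + N
A(c, u) = 17/718 (A(c, u) = ((-6 + (-18 + 7))/(913 - 1272))/2 = ((-6 - 11)/(-359))/2 = (-17*(-1/359))/2 = (1/2)*(17/359) = 17/718)
1/A(-872, 20*(11 - 11)) = 1/(17/718) = 718/17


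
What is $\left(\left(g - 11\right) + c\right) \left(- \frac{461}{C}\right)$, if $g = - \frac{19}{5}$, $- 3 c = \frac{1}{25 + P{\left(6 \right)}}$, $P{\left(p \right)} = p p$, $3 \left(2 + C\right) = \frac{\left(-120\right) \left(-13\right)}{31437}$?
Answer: $- \frac{65443104993}{19017970} \approx -3441.1$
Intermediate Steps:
$C = - \frac{62354}{31437}$ ($C = -2 + \frac{\left(-120\right) \left(-13\right) \frac{1}{31437}}{3} = -2 + \frac{1560 \cdot \frac{1}{31437}}{3} = -2 + \frac{1}{3} \cdot \frac{520}{10479} = -2 + \frac{520}{31437} = - \frac{62354}{31437} \approx -1.9835$)
$P{\left(p \right)} = p^{2}$
$c = - \frac{1}{183}$ ($c = - \frac{1}{3 \left(25 + 6^{2}\right)} = - \frac{1}{3 \left(25 + 36\right)} = - \frac{1}{3 \cdot 61} = \left(- \frac{1}{3}\right) \frac{1}{61} = - \frac{1}{183} \approx -0.0054645$)
$g = - \frac{19}{5}$ ($g = \left(-19\right) \frac{1}{5} = - \frac{19}{5} \approx -3.8$)
$\left(\left(g - 11\right) + c\right) \left(- \frac{461}{C}\right) = \left(\left(- \frac{19}{5} - 11\right) - \frac{1}{183}\right) \left(- \frac{461}{- \frac{62354}{31437}}\right) = \left(- \frac{74}{5} - \frac{1}{183}\right) \left(\left(-461\right) \left(- \frac{31437}{62354}\right)\right) = \left(- \frac{13547}{915}\right) \frac{14492457}{62354} = - \frac{65443104993}{19017970}$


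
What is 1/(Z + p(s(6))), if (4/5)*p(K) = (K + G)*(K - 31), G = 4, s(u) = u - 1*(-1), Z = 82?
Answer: -1/248 ≈ -0.0040323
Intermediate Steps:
s(u) = 1 + u (s(u) = u + 1 = 1 + u)
p(K) = 5*(-31 + K)*(4 + K)/4 (p(K) = 5*((K + 4)*(K - 31))/4 = 5*((4 + K)*(-31 + K))/4 = 5*((-31 + K)*(4 + K))/4 = 5*(-31 + K)*(4 + K)/4)
1/(Z + p(s(6))) = 1/(82 + (-155 - 135*(1 + 6)/4 + 5*(1 + 6)**2/4)) = 1/(82 + (-155 - 135/4*7 + (5/4)*7**2)) = 1/(82 + (-155 - 945/4 + (5/4)*49)) = 1/(82 + (-155 - 945/4 + 245/4)) = 1/(82 - 330) = 1/(-248) = -1/248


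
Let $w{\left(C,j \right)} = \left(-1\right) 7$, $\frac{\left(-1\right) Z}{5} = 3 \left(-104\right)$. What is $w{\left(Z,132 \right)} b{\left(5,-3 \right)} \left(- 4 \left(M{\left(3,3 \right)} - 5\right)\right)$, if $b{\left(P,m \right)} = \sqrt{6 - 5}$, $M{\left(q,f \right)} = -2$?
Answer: $-196$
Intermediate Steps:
$Z = 1560$ ($Z = - 5 \cdot 3 \left(-104\right) = \left(-5\right) \left(-312\right) = 1560$)
$b{\left(P,m \right)} = 1$ ($b{\left(P,m \right)} = \sqrt{1} = 1$)
$w{\left(C,j \right)} = -7$
$w{\left(Z,132 \right)} b{\left(5,-3 \right)} \left(- 4 \left(M{\left(3,3 \right)} - 5\right)\right) = - 7 \cdot 1 \left(- 4 \left(-2 - 5\right)\right) = - 7 \cdot 1 \left(\left(-4\right) \left(-7\right)\right) = - 7 \cdot 1 \cdot 28 = \left(-7\right) 28 = -196$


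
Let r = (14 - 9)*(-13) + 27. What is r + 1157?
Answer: 1119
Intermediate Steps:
r = -38 (r = 5*(-13) + 27 = -65 + 27 = -38)
r + 1157 = -38 + 1157 = 1119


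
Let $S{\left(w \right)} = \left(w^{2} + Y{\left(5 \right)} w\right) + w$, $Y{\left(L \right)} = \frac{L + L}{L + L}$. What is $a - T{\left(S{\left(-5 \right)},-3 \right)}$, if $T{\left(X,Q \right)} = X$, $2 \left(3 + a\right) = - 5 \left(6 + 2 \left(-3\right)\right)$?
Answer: $-18$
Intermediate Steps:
$Y{\left(L \right)} = 1$ ($Y{\left(L \right)} = \frac{2 L}{2 L} = 2 L \frac{1}{2 L} = 1$)
$a = -3$ ($a = -3 + \frac{\left(-5\right) \left(6 + 2 \left(-3\right)\right)}{2} = -3 + \frac{\left(-5\right) \left(6 - 6\right)}{2} = -3 + \frac{\left(-5\right) 0}{2} = -3 + \frac{1}{2} \cdot 0 = -3 + 0 = -3$)
$S{\left(w \right)} = w^{2} + 2 w$ ($S{\left(w \right)} = \left(w^{2} + 1 w\right) + w = \left(w^{2} + w\right) + w = \left(w + w^{2}\right) + w = w^{2} + 2 w$)
$a - T{\left(S{\left(-5 \right)},-3 \right)} = -3 - - 5 \left(2 - 5\right) = -3 - \left(-5\right) \left(-3\right) = -3 - 15 = -18$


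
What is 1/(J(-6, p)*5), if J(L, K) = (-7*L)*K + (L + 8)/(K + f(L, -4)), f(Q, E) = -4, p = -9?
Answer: -13/24580 ≈ -0.00052889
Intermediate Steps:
J(L, K) = (8 + L)/(-4 + K) - 7*K*L (J(L, K) = (-7*L)*K + (L + 8)/(K - 4) = -7*K*L + (8 + L)/(-4 + K) = (8 + L)/(-4 + K) - 7*K*L)
1/(J(-6, p)*5) = 1/(((8 - 6 - 7*(-6)*(-9)² + 28*(-9)*(-6))/(-4 - 9))*5) = 1/(((8 - 6 - 7*(-6)*81 + 1512)/(-13))*5) = 1/(-(8 - 6 + 3402 + 1512)/13*5) = 1/(-1/13*4916*5) = 1/(-4916/13*5) = 1/(-24580/13) = -13/24580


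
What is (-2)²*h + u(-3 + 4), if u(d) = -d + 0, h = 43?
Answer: 171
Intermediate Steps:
u(d) = -d
(-2)²*h + u(-3 + 4) = (-2)²*43 - (-3 + 4) = 4*43 - 1*1 = 172 - 1 = 171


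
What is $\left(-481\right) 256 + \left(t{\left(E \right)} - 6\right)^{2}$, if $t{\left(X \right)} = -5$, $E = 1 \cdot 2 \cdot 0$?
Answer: $-123015$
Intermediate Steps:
$E = 0$ ($E = 2 \cdot 0 = 0$)
$\left(-481\right) 256 + \left(t{\left(E \right)} - 6\right)^{2} = \left(-481\right) 256 + \left(-5 - 6\right)^{2} = -123136 + \left(-11\right)^{2} = -123136 + 121 = -123015$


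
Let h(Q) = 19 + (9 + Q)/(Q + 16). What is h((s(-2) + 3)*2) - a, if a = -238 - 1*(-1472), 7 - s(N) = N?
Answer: -48567/40 ≈ -1214.2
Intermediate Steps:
s(N) = 7 - N
h(Q) = 19 + (9 + Q)/(16 + Q)
a = 1234 (a = -238 + 1472 = 1234)
h((s(-2) + 3)*2) - a = (313 + 20*(((7 - 1*(-2)) + 3)*2))/(16 + ((7 - 1*(-2)) + 3)*2) - 1*1234 = (313 + 20*(((7 + 2) + 3)*2))/(16 + ((7 + 2) + 3)*2) - 1234 = (313 + 20*((9 + 3)*2))/(16 + (9 + 3)*2) - 1234 = (313 + 20*(12*2))/(16 + 12*2) - 1234 = (313 + 20*24)/(16 + 24) - 1234 = (313 + 480)/40 - 1234 = (1/40)*793 - 1234 = 793/40 - 1234 = -48567/40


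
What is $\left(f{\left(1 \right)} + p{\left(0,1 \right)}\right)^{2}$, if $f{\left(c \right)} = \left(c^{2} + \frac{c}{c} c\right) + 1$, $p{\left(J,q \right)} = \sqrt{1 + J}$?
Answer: $16$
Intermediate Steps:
$f{\left(c \right)} = 1 + c + c^{2}$ ($f{\left(c \right)} = \left(c^{2} + 1 c\right) + 1 = \left(c^{2} + c\right) + 1 = \left(c + c^{2}\right) + 1 = 1 + c + c^{2}$)
$\left(f{\left(1 \right)} + p{\left(0,1 \right)}\right)^{2} = \left(\left(1 + 1 + 1^{2}\right) + \sqrt{1 + 0}\right)^{2} = \left(\left(1 + 1 + 1\right) + \sqrt{1}\right)^{2} = \left(3 + 1\right)^{2} = 4^{2} = 16$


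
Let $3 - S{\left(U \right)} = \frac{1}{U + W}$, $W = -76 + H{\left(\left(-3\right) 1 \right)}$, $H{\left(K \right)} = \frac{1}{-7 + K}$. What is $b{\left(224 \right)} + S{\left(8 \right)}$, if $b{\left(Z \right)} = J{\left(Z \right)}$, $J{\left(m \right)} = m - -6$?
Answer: $\frac{158683}{681} \approx 233.01$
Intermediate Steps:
$J{\left(m \right)} = 6 + m$ ($J{\left(m \right)} = m + 6 = 6 + m$)
$b{\left(Z \right)} = 6 + Z$
$W = - \frac{761}{10}$ ($W = -76 + \frac{1}{-7 - 3} = -76 + \frac{1}{-10} = -76 - \frac{1}{10} = - \frac{761}{10} \approx -76.1$)
$S{\left(U \right)} = 3 - \frac{1}{- \frac{761}{10} + U}$ ($S{\left(U \right)} = 3 - \frac{1}{U - \frac{761}{10}} = 3 - \frac{1}{- \frac{761}{10} + U}$)
$b{\left(224 \right)} + S{\left(8 \right)} = \left(6 + 224\right) + \frac{-2293 + 30 \cdot 8}{-761 + 10 \cdot 8} = 230 + \frac{-2293 + 240}{-761 + 80} = 230 + \frac{1}{-681} \left(-2053\right) = 230 - - \frac{2053}{681} = 230 + \frac{2053}{681} = \frac{158683}{681}$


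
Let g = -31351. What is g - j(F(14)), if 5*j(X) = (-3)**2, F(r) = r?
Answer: -156764/5 ≈ -31353.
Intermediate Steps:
j(X) = 9/5 (j(X) = (1/5)*(-3)**2 = (1/5)*9 = 9/5)
g - j(F(14)) = -31351 - 1*9/5 = -31351 - 9/5 = -156764/5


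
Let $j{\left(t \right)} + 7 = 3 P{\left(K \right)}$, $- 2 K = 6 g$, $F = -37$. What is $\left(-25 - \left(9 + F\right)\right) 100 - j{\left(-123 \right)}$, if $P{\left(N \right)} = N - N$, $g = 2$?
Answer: $307$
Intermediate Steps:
$K = -6$ ($K = - \frac{6 \cdot 2}{2} = \left(- \frac{1}{2}\right) 12 = -6$)
$P{\left(N \right)} = 0$
$j{\left(t \right)} = -7$ ($j{\left(t \right)} = -7 + 3 \cdot 0 = -7 + 0 = -7$)
$\left(-25 - \left(9 + F\right)\right) 100 - j{\left(-123 \right)} = \left(-25 - -28\right) 100 - -7 = \left(-25 + \left(-9 + 37\right)\right) 100 + 7 = \left(-25 + 28\right) 100 + 7 = 3 \cdot 100 + 7 = 300 + 7 = 307$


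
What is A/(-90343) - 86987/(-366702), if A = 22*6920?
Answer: -4360731449/3011723526 ≈ -1.4479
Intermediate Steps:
A = 152240
A/(-90343) - 86987/(-366702) = 152240/(-90343) - 86987/(-366702) = 152240*(-1/90343) - 86987*(-1/366702) = -13840/8213 + 86987/366702 = -4360731449/3011723526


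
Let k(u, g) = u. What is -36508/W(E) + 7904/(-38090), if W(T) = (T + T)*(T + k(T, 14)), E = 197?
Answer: -25168991/56855185 ≈ -0.44269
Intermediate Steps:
W(T) = 4*T**2 (W(T) = (T + T)*(T + T) = (2*T)*(2*T) = 4*T**2)
-36508/W(E) + 7904/(-38090) = -36508/(4*197**2) + 7904/(-38090) = -36508/(4*38809) + 7904*(-1/38090) = -36508/155236 - 304/1465 = -36508*1/155236 - 304/1465 = -9127/38809 - 304/1465 = -25168991/56855185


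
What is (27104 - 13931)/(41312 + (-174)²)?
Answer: 13173/71588 ≈ 0.18401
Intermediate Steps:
(27104 - 13931)/(41312 + (-174)²) = 13173/(41312 + 30276) = 13173/71588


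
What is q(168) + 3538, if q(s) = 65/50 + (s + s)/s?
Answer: 35413/10 ≈ 3541.3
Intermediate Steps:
q(s) = 33/10 (q(s) = 65*(1/50) + (2*s)/s = 13/10 + 2 = 33/10)
q(168) + 3538 = 33/10 + 3538 = 35413/10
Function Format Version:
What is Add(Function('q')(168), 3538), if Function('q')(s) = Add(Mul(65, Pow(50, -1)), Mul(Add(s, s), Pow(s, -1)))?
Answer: Rational(35413, 10) ≈ 3541.3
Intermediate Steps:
Function('q')(s) = Rational(33, 10) (Function('q')(s) = Add(Mul(65, Rational(1, 50)), Mul(Mul(2, s), Pow(s, -1))) = Add(Rational(13, 10), 2) = Rational(33, 10))
Add(Function('q')(168), 3538) = Add(Rational(33, 10), 3538) = Rational(35413, 10)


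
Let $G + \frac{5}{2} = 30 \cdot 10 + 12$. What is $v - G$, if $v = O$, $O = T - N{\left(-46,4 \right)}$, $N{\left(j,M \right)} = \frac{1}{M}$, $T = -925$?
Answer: $- \frac{4939}{4} \approx -1234.8$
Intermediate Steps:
$O = - \frac{3701}{4}$ ($O = -925 - \frac{1}{4} = - \frac{3701}{4} \approx -925.25$)
$v = - \frac{3701}{4} \approx -925.25$
$G = \frac{619}{2}$ ($G = - \frac{5}{2} + \left(30 \cdot 10 + 12\right) = - \frac{5}{2} + \left(300 + 12\right) = - \frac{5}{2} + 312 = \frac{619}{2} \approx 309.5$)
$v - G = - \frac{3701}{4} - \frac{619}{2} = - \frac{4939}{4}$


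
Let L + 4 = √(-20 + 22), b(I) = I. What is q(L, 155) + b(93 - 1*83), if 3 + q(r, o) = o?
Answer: 162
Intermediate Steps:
L = -4 + √2 (L = -4 + √(-20 + 22) = -4 + √2 ≈ -2.5858)
q(r, o) = -3 + o
q(L, 155) + b(93 - 1*83) = (-3 + 155) + (93 - 1*83) = 152 + (93 - 83) = 152 + 10 = 162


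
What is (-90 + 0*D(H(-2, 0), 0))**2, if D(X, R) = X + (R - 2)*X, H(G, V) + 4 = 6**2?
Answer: 8100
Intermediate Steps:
H(G, V) = 32 (H(G, V) = -4 + 6**2 = -4 + 36 = 32)
D(X, R) = X + X*(-2 + R) (D(X, R) = X + (-2 + R)*X = X + X*(-2 + R))
(-90 + 0*D(H(-2, 0), 0))**2 = (-90 + 0*(32*(-1 + 0)))**2 = (-90 + 0*(32*(-1)))**2 = (-90 + 0*(-32))**2 = (-90 + 0)**2 = (-90)**2 = 8100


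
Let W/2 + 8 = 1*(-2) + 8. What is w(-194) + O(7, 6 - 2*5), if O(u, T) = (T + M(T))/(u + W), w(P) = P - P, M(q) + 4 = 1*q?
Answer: -4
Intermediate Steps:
M(q) = -4 + q (M(q) = -4 + 1*q = -4 + q)
W = -4 (W = -16 + 2*(1*(-2) + 8) = -16 + 2*(-2 + 8) = -16 + 2*6 = -16 + 12 = -4)
w(P) = 0
O(u, T) = (-4 + 2*T)/(-4 + u) (O(u, T) = (T + (-4 + T))/(u - 4) = (-4 + 2*T)/(-4 + u))
w(-194) + O(7, 6 - 2*5) = 0 + 2*(-2 + (6 - 2*5))/(-4 + 7) = 0 + 2*(-2 + (6 - 10))/3 = 0 + 2*(⅓)*(-2 - 4) = 0 + 2*(⅓)*(-6) = 0 - 4 = -4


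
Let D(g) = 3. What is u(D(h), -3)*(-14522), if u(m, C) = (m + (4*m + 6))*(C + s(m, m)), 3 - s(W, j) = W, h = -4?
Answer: 914886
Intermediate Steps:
s(W, j) = 3 - W
u(m, C) = (6 + 5*m)*(3 + C - m) (u(m, C) = (m + (4*m + 6))*(C + (3 - m)) = (m + (6 + 4*m))*(3 + C - m) = (6 + 5*m)*(3 + C - m))
u(D(h), -3)*(-14522) = (18 - 5*3**2 + 6*(-3) + 9*3 + 5*(-3)*3)*(-14522) = (18 - 5*9 - 18 + 27 - 45)*(-14522) = (18 - 45 - 18 + 27 - 45)*(-14522) = -63*(-14522) = 914886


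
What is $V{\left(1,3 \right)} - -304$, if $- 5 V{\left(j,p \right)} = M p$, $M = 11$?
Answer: $\frac{1487}{5} \approx 297.4$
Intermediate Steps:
$V{\left(j,p \right)} = - \frac{11 p}{5}$
$V{\left(1,3 \right)} - -304 = \left(- \frac{11}{5}\right) 3 - -304 = - \frac{33}{5} + 304 = \frac{1487}{5}$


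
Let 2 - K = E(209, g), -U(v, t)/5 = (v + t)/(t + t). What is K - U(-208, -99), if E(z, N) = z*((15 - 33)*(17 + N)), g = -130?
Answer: -84169057/198 ≈ -4.2510e+5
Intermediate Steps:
U(v, t) = -5*(t + v)/(2*t) (U(v, t) = -5*(v + t)/(t + t) = -5*(t + v)/(2*t))
E(z, N) = z*(-306 - 18*N) (E(z, N) = z*(-18*(17 + N)) = z*(-306 - 18*N))
K = -425104 (K = 2 - (-18)*209*(17 - 130) = 2 - (-18)*209*(-113) = 2 - 1*425106 = 2 - 425106 = -425104)
K - U(-208, -99) = -425104 - 5*(-1*(-99) - 1*(-208))/(2*(-99)) = -425104 - 5*(-1)*(99 + 208)/(2*99) = -425104 - 5*(-1)*307/(2*99) = -425104 - 1*(-1535/198) = -425104 + 1535/198 = -84169057/198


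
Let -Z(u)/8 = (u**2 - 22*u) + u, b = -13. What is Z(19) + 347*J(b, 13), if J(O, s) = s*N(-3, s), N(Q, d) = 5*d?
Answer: 293519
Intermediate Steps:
Z(u) = -8*u**2 + 168*u (Z(u) = -8*((u**2 - 22*u) + u) = -8*(u**2 - 21*u) = -8*u**2 + 168*u)
J(O, s) = 5*s**2 (J(O, s) = s*(5*s) = 5*s**2)
Z(19) + 347*J(b, 13) = 8*19*(21 - 1*19) + 347*(5*13**2) = 8*19*(21 - 19) + 347*(5*169) = 8*19*2 + 347*845 = 304 + 293215 = 293519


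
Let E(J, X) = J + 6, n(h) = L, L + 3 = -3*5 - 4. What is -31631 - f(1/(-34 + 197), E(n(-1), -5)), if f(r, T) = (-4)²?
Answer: -31647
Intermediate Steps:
L = -22 (L = -3 + (-3*5 - 4) = -3 + (-15 - 4) = -3 - 19 = -22)
n(h) = -22
E(J, X) = 6 + J
f(r, T) = 16
-31631 - f(1/(-34 + 197), E(n(-1), -5)) = -31631 - 1*16 = -31631 - 16 = -31647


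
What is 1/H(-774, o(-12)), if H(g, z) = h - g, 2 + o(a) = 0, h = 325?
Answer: 1/1099 ≈ 0.00090992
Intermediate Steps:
o(a) = -2 (o(a) = -2 + 0 = -2)
H(g, z) = 325 - g
1/H(-774, o(-12)) = 1/(325 - 1*(-774)) = 1/(325 + 774) = 1/1099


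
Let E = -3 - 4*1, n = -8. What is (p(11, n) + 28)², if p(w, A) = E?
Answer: 441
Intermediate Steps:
E = -7 (E = -3 - 4 = -7)
p(w, A) = -7
(p(11, n) + 28)² = (-7 + 28)² = 21² = 441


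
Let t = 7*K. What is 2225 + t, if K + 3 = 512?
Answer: 5788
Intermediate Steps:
K = 509 (K = -3 + 512 = 509)
t = 3563 (t = 7*509 = 3563)
2225 + t = 2225 + 3563 = 5788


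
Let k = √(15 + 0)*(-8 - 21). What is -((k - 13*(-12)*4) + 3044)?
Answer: -3668 + 29*√15 ≈ -3555.7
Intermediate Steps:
k = -29*√15 (k = √15*(-29) = -29*√15 ≈ -112.32)
-((k - 13*(-12)*4) + 3044) = -((-29*√15 - 13*(-12)*4) + 3044) = -((-29*√15 + 156*4) + 3044) = -((-29*√15 + 624) + 3044) = -((624 - 29*√15) + 3044) = -(3668 - 29*√15) = -3668 + 29*√15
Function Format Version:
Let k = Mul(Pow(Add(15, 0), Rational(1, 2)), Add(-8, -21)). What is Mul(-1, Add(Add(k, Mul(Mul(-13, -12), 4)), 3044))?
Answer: Add(-3668, Mul(29, Pow(15, Rational(1, 2)))) ≈ -3555.7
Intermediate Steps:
k = Mul(-29, Pow(15, Rational(1, 2))) (k = Mul(Pow(15, Rational(1, 2)), -29) = Mul(-29, Pow(15, Rational(1, 2))) ≈ -112.32)
Mul(-1, Add(Add(k, Mul(Mul(-13, -12), 4)), 3044)) = Mul(-1, Add(Add(Mul(-29, Pow(15, Rational(1, 2))), Mul(Mul(-13, -12), 4)), 3044)) = Mul(-1, Add(Add(Mul(-29, Pow(15, Rational(1, 2))), Mul(156, 4)), 3044)) = Mul(-1, Add(Add(Mul(-29, Pow(15, Rational(1, 2))), 624), 3044)) = Mul(-1, Add(Add(624, Mul(-29, Pow(15, Rational(1, 2)))), 3044)) = Mul(-1, Add(3668, Mul(-29, Pow(15, Rational(1, 2))))) = Add(-3668, Mul(29, Pow(15, Rational(1, 2))))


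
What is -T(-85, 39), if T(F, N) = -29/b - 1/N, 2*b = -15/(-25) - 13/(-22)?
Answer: 248951/5109 ≈ 48.728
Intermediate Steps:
b = 131/220 (b = (-15/(-25) - 13/(-22))/2 = (-15*(-1/25) - 13*(-1/22))/2 = (⅗ + 13/22)/2 = (½)*(131/110) = 131/220 ≈ 0.59545)
T(F, N) = -6380/131 - 1/N (T(F, N) = -29/131/220 - 1/N = -29*220/131 - 1/N = -6380/131 - 1/N)
-T(-85, 39) = -(-6380/131 - 1/39) = -1*(-248951/5109) = 248951/5109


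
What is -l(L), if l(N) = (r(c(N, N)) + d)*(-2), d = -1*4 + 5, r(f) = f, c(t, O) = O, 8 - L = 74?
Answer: -130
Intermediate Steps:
L = -66 (L = 8 - 1*74 = 8 - 74 = -66)
d = 1 (d = -4 + 5 = 1)
l(N) = -2 - 2*N (l(N) = (N + 1)*(-2) = (1 + N)*(-2) = -2 - 2*N)
-l(L) = -(-2 - 2*(-66)) = -(-2 + 132) = -1*130 = -130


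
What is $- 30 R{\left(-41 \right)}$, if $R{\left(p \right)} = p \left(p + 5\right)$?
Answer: $-44280$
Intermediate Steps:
$R{\left(p \right)} = p \left(5 + p\right)$
$- 30 R{\left(-41 \right)} = - 30 \left(- 41 \left(5 - 41\right)\right) = - 30 \left(\left(-41\right) \left(-36\right)\right) = \left(-30\right) 1476 = -44280$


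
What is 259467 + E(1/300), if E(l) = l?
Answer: 77840101/300 ≈ 2.5947e+5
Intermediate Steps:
259467 + E(1/300) = 259467 + 1/300 = 77840101/300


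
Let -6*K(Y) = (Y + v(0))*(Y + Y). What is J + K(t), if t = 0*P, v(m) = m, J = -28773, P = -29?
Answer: -28773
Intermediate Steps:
t = 0 (t = 0*(-29) = 0)
K(Y) = -Y²/3 (K(Y) = -(Y + 0)*(Y + Y)/6 = -Y*2*Y/6 = -Y²/3)
J + K(t) = -28773 - ⅓*0² = -28773 - ⅓*0 = -28773 + 0 = -28773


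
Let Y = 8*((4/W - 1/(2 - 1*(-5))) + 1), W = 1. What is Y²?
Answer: 73984/49 ≈ 1509.9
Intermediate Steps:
Y = 272/7 (Y = 8*((4/1 - 1/(2 - 1*(-5))) + 1) = 8*((4*1 - 1/(2 + 5)) + 1) = 8*((4 - 1/7) + 1) = 8*((4 - 1*⅐) + 1) = 8*((4 - ⅐) + 1) = 8*(27/7 + 1) = 8*(34/7) = 272/7 ≈ 38.857)
Y² = (272/7)² = 73984/49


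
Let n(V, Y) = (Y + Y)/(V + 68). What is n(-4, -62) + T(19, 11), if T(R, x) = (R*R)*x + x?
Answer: 63681/16 ≈ 3980.1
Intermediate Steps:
n(V, Y) = 2*Y/(68 + V) (n(V, Y) = (2*Y)/(68 + V) = 2*Y/(68 + V))
T(R, x) = x + x*R**2 (T(R, x) = R**2*x + x = x*R**2 + x = x + x*R**2)
n(-4, -62) + T(19, 11) = 2*(-62)/(68 - 4) + 11*(1 + 19**2) = 2*(-62)/64 + 11*(1 + 361) = 2*(-62)*(1/64) + 11*362 = -31/16 + 3982 = 63681/16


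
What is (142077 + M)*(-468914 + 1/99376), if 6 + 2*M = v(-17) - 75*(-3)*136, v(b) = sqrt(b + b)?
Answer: -3666719591708481/49688 - 46598797663*I*sqrt(34)/198752 ≈ -7.3795e+10 - 1.3671e+6*I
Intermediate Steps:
v(b) = sqrt(2)*sqrt(b) (v(b) = sqrt(2*b) = sqrt(2)*sqrt(b))
M = 15297 + I*sqrt(34)/2 (M = -3 + (sqrt(2)*sqrt(-17) - 75*(-3)*136)/2 = -3 + (sqrt(2)*(I*sqrt(17)) + 225*136)/2 = -3 + (I*sqrt(34) + 30600)/2 = -3 + (30600 + I*sqrt(34))/2 = -3 + (15300 + I*sqrt(34)/2) = 15297 + I*sqrt(34)/2 ≈ 15297.0 + 2.9155*I)
(142077 + M)*(-468914 + 1/99376) = (142077 + (15297 + I*sqrt(34)/2))*(-468914 + 1/99376) = (157374 + I*sqrt(34)/2)*(-468914 + 1/99376) = (157374 + I*sqrt(34)/2)*(-46598797663/99376) = -3666719591708481/49688 - 46598797663*I*sqrt(34)/198752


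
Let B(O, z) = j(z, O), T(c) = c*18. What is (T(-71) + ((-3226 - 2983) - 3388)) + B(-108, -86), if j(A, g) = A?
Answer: -10961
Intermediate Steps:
T(c) = 18*c
B(O, z) = z
(T(-71) + ((-3226 - 2983) - 3388)) + B(-108, -86) = (18*(-71) + ((-3226 - 2983) - 3388)) - 86 = (-1278 + (-6209 - 3388)) - 86 = (-1278 - 9597) - 86 = -10875 - 86 = -10961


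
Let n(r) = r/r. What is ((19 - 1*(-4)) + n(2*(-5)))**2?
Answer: 576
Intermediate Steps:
n(r) = 1
((19 - 1*(-4)) + n(2*(-5)))**2 = ((19 - 1*(-4)) + 1)**2 = ((19 + 4) + 1)**2 = (23 + 1)**2 = 24**2 = 576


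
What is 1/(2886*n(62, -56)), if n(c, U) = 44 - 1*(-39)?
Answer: 1/239538 ≈ 4.1747e-6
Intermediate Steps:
n(c, U) = 83 (n(c, U) = 44 + 39 = 83)
1/(2886*n(62, -56)) = 1/(2886*83) = (1/2886)*(1/83) = 1/239538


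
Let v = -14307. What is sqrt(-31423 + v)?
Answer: I*sqrt(45730) ≈ 213.85*I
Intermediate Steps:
sqrt(-31423 + v) = sqrt(-31423 - 14307) = sqrt(-45730) = I*sqrt(45730)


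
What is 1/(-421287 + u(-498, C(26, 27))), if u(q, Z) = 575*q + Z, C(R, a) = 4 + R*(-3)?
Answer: -1/707711 ≈ -1.4130e-6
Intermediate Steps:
C(R, a) = 4 - 3*R
u(q, Z) = Z + 575*q
1/(-421287 + u(-498, C(26, 27))) = 1/(-421287 + ((4 - 3*26) + 575*(-498))) = 1/(-421287 + ((4 - 78) - 286350)) = 1/(-421287 + (-74 - 286350)) = 1/(-421287 - 286424) = 1/(-707711) = -1/707711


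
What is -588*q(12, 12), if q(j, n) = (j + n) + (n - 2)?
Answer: -19992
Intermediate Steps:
q(j, n) = -2 + j + 2*n (q(j, n) = (j + n) + (-2 + n) = -2 + j + 2*n)
-588*q(12, 12) = -588*(-2 + 12 + 2*12) = -588*(-2 + 12 + 24) = -588*34 = -19992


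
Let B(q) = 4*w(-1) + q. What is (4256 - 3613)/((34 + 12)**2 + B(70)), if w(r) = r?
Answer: 643/2182 ≈ 0.29468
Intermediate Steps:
B(q) = -4 + q (B(q) = 4*(-1) + q = -4 + q)
(4256 - 3613)/((34 + 12)**2 + B(70)) = (4256 - 3613)/((34 + 12)**2 + (-4 + 70)) = 643/(46**2 + 66) = 643/(2116 + 66) = 643/2182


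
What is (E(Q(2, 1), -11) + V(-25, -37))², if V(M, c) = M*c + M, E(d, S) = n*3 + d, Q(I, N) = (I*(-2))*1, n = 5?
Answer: 829921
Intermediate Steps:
Q(I, N) = -2*I (Q(I, N) = -2*I*1 = -2*I)
E(d, S) = 15 + d (E(d, S) = 5*3 + d = 15 + d)
V(M, c) = M + M*c
(E(Q(2, 1), -11) + V(-25, -37))² = ((15 - 2*2) - 25*(1 - 37))² = ((15 - 4) - 25*(-36))² = (11 + 900)² = 911² = 829921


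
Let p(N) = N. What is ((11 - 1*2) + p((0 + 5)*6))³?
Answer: 59319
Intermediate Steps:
((11 - 1*2) + p((0 + 5)*6))³ = ((11 - 1*2) + (0 + 5)*6)³ = ((11 - 2) + 5*6)³ = (9 + 30)³ = 39³ = 59319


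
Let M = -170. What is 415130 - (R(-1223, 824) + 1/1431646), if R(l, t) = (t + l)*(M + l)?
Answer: -201399664343/1431646 ≈ -1.4068e+5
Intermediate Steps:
R(l, t) = (-170 + l)*(l + t) (R(l, t) = (t + l)*(-170 + l) = (l + t)*(-170 + l) = (-170 + l)*(l + t))
415130 - (R(-1223, 824) + 1/1431646) = 415130 - (((-1223)² - 170*(-1223) - 170*824 - 1223*824) + 1/1431646) = 415130 - ((1495729 + 207910 - 140080 - 1007752) + 1/1431646) = 415130 - (555807 + 1/1431646) = 415130 - 1*795718868323/1431646 = 415130 - 795718868323/1431646 = -201399664343/1431646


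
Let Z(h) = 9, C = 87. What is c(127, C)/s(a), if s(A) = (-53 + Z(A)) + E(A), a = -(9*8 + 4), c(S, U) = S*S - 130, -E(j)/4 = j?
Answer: 15999/260 ≈ 61.535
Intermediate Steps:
E(j) = -4*j
c(S, U) = -130 + S**2 (c(S, U) = S**2 - 130 = -130 + S**2)
a = -76 (a = -(72 + 4) = -1*76 = -76)
s(A) = -44 - 4*A (s(A) = (-53 + 9) - 4*A = -44 - 4*A)
c(127, C)/s(a) = (-130 + 127**2)/(-44 - 4*(-76)) = (-130 + 16129)/(-44 + 304) = 15999/260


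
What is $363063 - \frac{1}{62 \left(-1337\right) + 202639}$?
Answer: $\frac{43474978934}{119745} \approx 3.6306 \cdot 10^{5}$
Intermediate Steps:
$363063 - \frac{1}{62 \left(-1337\right) + 202639} = 363063 - \frac{1}{-82894 + 202639} = 363063 - \frac{1}{119745} = \frac{43474978934}{119745}$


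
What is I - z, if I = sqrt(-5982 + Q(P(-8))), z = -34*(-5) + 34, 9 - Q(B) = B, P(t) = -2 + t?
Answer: -204 + I*sqrt(5963) ≈ -204.0 + 77.22*I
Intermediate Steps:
Q(B) = 9 - B
z = 204 (z = 170 + 34 = 204)
I = I*sqrt(5963) (I = sqrt(-5982 + (9 - (-2 - 8))) = sqrt(-5982 + (9 - 1*(-10))) = sqrt(-5982 + (9 + 10)) = sqrt(-5982 + 19) = sqrt(-5963) = I*sqrt(5963) ≈ 77.22*I)
I - z = I*sqrt(5963) - 1*204 = I*sqrt(5963) - 204 = -204 + I*sqrt(5963)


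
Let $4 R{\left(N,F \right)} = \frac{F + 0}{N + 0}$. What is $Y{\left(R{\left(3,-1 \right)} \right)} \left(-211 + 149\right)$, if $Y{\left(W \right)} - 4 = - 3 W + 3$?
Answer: $- \frac{899}{2} \approx -449.5$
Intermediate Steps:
$R{\left(N,F \right)} = \frac{F}{4 N}$ ($R{\left(N,F \right)} = \frac{\left(F + 0\right) \frac{1}{N + 0}}{4} = \frac{F \frac{1}{N}}{4} = \frac{F}{4 N}$)
$Y{\left(W \right)} = 7 - 3 W$ ($Y{\left(W \right)} = 4 - \left(-3 + 3 W\right) = 7 - 3 W$)
$Y{\left(R{\left(3,-1 \right)} \right)} \left(-211 + 149\right) = \left(7 - 3 \cdot \frac{1}{4} \left(-1\right) \frac{1}{3}\right) \left(-211 + 149\right) = \left(7 - 3 \cdot \frac{1}{4} \left(-1\right) \frac{1}{3}\right) \left(-62\right) = \left(7 - - \frac{1}{4}\right) \left(-62\right) = \left(7 + \frac{1}{4}\right) \left(-62\right) = \frac{29}{4} \left(-62\right) = - \frac{899}{2}$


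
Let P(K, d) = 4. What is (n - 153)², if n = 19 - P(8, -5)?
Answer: 19044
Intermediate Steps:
n = 15 (n = 19 - 1*4 = 19 - 4 = 15)
(n - 153)² = (15 - 153)² = (-138)² = 19044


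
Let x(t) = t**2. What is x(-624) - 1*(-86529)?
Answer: 475905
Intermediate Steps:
x(-624) - 1*(-86529) = (-624)**2 - 1*(-86529) = 389376 + 86529 = 475905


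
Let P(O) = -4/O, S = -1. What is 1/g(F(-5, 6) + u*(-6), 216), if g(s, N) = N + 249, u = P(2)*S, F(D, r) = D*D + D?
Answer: 1/465 ≈ 0.0021505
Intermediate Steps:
F(D, r) = D + D**2 (F(D, r) = D**2 + D = D + D**2)
u = 2 (u = -4/2*(-1) = -4*1/2*(-1) = -2*(-1) = 2)
g(s, N) = 249 + N
1/g(F(-5, 6) + u*(-6), 216) = 1/(249 + 216) = 1/465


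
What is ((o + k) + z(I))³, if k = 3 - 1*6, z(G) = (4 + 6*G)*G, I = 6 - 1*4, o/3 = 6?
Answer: 103823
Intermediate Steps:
o = 18 (o = 3*6 = 18)
I = 2 (I = 6 - 4 = 2)
z(G) = G*(4 + 6*G)
k = -3 (k = 3 - 6 = -3)
((o + k) + z(I))³ = ((18 - 3) + 2*2*(2 + 3*2))³ = (15 + 2*2*(2 + 6))³ = (15 + 2*2*8)³ = (15 + 32)³ = 47³ = 103823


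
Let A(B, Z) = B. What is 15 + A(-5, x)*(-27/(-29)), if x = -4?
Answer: 300/29 ≈ 10.345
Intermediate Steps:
15 + A(-5, x)*(-27/(-29)) = 15 - (-135)/(-29) = 15 - (-135)*(-1)/29 = 15 - 5*27/29 = 15 - 135/29 = 300/29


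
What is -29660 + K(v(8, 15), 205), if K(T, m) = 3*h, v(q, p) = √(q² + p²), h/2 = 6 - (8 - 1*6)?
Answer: -29636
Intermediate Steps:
h = 8 (h = 2*(6 - (8 - 1*6)) = 2*(6 - (8 - 6)) = 2*(6 - 1*2) = 2*(6 - 2) = 2*4 = 8)
v(q, p) = √(p² + q²)
K(T, m) = 24 (K(T, m) = 3*8 = 24)
-29660 + K(v(8, 15), 205) = -29660 + 24 = -29636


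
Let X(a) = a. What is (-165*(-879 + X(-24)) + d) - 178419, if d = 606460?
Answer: 577036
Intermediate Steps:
(-165*(-879 + X(-24)) + d) - 178419 = (-165*(-879 - 24) + 606460) - 178419 = (-165*(-903) + 606460) - 178419 = (148995 + 606460) - 178419 = 755455 - 178419 = 577036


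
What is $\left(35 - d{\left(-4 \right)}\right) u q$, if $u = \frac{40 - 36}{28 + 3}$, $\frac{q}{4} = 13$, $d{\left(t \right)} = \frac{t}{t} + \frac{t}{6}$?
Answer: $\frac{21632}{93} \approx 232.6$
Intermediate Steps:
$d{\left(t \right)} = 1 + \frac{t}{6}$ ($d{\left(t \right)} = 1 + t \frac{1}{6} = 1 + \frac{t}{6}$)
$q = 52$ ($q = 4 \cdot 13 = 52$)
$u = \frac{4}{31} \approx 0.12903$
$\left(35 - d{\left(-4 \right)}\right) u q = \left(35 - \left(1 + \frac{1}{6} \left(-4\right)\right)\right) \frac{4}{31} \cdot 52 = \left(35 - \left(1 - \frac{2}{3}\right)\right) \frac{4}{31} \cdot 52 = \left(35 - \frac{1}{3}\right) \frac{4}{31} \cdot 52 = \frac{104}{3} \cdot \frac{4}{31} \cdot 52 = \frac{416}{93} \cdot 52 = \frac{21632}{93}$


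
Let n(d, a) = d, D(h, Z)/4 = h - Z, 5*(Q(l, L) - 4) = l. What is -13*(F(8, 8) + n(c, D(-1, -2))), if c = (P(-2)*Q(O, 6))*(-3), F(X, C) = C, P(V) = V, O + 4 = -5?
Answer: -1378/5 ≈ -275.60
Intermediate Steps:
O = -9 (O = -4 - 5 = -9)
Q(l, L) = 4 + l/5
D(h, Z) = -4*Z + 4*h (D(h, Z) = 4*(h - Z) = -4*Z + 4*h)
c = 66/5 (c = -2*(4 + (⅕)*(-9))*(-3) = -2*(4 - 9/5)*(-3) = -2*11/5*(-3) = -22/5*(-3) = 66/5 ≈ 13.200)
-13*(F(8, 8) + n(c, D(-1, -2))) = -13*(8 + 66/5) = -13*106/5 = -1378/5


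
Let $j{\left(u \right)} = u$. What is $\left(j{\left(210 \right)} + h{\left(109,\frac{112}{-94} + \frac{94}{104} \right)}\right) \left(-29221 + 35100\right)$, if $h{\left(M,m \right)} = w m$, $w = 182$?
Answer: $\frac{87120901}{94} \approx 9.2682 \cdot 10^{5}$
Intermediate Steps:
$h{\left(M,m \right)} = 182 m$
$\left(j{\left(210 \right)} + h{\left(109,\frac{112}{-94} + \frac{94}{104} \right)}\right) \left(-29221 + 35100\right) = \left(210 + 182 \left(\frac{112}{-94} + \frac{94}{104}\right)\right) \left(-29221 + 35100\right) = \left(210 + 182 \left(112 \left(- \frac{1}{94}\right) + 94 \cdot \frac{1}{104}\right)\right) 5879 = \left(210 + 182 \left(- \frac{56}{47} + \frac{47}{52}\right)\right) 5879 = \left(210 + 182 \left(- \frac{703}{2444}\right)\right) 5879 = \left(210 - \frac{4921}{94}\right) 5879 = \frac{14819}{94} \cdot 5879 = \frac{87120901}{94}$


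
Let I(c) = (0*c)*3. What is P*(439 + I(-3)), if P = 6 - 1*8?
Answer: -878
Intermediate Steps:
I(c) = 0 (I(c) = 0*3 = 0)
P = -2 (P = 6 - 8 = -2)
P*(439 + I(-3)) = -2*(439 + 0) = -2*439 = -878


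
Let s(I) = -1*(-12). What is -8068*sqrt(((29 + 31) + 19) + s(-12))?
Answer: -8068*sqrt(91) ≈ -76964.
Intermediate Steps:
s(I) = 12
-8068*sqrt(((29 + 31) + 19) + s(-12)) = -8068*sqrt(((29 + 31) + 19) + 12) = -8068*sqrt((60 + 19) + 12) = -8068*sqrt(79 + 12) = -8068*sqrt(91)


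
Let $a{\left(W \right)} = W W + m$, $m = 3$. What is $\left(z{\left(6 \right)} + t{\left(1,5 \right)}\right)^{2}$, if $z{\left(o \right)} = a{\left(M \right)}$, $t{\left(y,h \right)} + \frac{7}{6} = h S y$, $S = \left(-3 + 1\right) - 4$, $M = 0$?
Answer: $\frac{28561}{36} \approx 793.36$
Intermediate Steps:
$S = -6$ ($S = -2 - 4 = -6$)
$a{\left(W \right)} = 3 + W^{2}$ ($a{\left(W \right)} = W W + 3 = W^{2} + 3 = 3 + W^{2}$)
$t{\left(y,h \right)} = - \frac{7}{6} - 6 h y$ ($t{\left(y,h \right)} = - \frac{7}{6} + h \left(-6\right) y = - \frac{7}{6} + - 6 h y = - \frac{7}{6} - 6 h y$)
$z{\left(o \right)} = 3$ ($z{\left(o \right)} = 3 + 0^{2} = 3 + 0 = 3$)
$\left(z{\left(6 \right)} + t{\left(1,5 \right)}\right)^{2} = \left(3 - \left(\frac{7}{6} + 30 \cdot 1\right)\right)^{2} = \left(3 - \frac{187}{6}\right)^{2} = \left(- \frac{169}{6}\right)^{2} = \frac{28561}{36}$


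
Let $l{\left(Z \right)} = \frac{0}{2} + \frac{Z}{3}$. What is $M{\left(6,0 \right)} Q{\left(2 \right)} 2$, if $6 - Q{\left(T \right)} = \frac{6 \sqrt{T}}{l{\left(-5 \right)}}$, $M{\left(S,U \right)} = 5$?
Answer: $60 + 36 \sqrt{2} \approx 110.91$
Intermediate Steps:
$l{\left(Z \right)} = \frac{Z}{3}$ ($l{\left(Z \right)} = 0 \cdot \frac{1}{2} + Z \frac{1}{3} = 0 + \frac{Z}{3} = \frac{Z}{3}$)
$Q{\left(T \right)} = 6 + \frac{18 \sqrt{T}}{5}$ ($Q{\left(T \right)} = 6 - \frac{6 \sqrt{T}}{\frac{1}{3} \left(-5\right)} = 6 - \frac{6 \sqrt{T}}{- \frac{5}{3}} = 6 - 6 \sqrt{T} \left(- \frac{3}{5}\right) = 6 - - \frac{18 \sqrt{T}}{5} = 6 + \frac{18 \sqrt{T}}{5}$)
$M{\left(6,0 \right)} Q{\left(2 \right)} 2 = 5 \left(6 + \frac{18 \sqrt{2}}{5}\right) 2 = \left(30 + 18 \sqrt{2}\right) 2 = 60 + 36 \sqrt{2}$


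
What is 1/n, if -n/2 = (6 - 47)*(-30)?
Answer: -1/2460 ≈ -0.00040650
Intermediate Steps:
n = -2460 (n = -2*(6 - 47)*(-30) = -(-82)*(-30) = -2*1230 = -2460)
1/n = 1/(-2460) = -1/2460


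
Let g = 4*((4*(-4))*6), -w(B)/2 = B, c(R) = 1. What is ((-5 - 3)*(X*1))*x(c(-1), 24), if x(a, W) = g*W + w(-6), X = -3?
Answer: -220896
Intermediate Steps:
w(B) = -2*B
g = -384 (g = 4*(-16*6) = 4*(-96) = -384)
x(a, W) = 12 - 384*W (x(a, W) = -384*W - 2*(-6) = -384*W + 12 = 12 - 384*W)
((-5 - 3)*(X*1))*x(c(-1), 24) = ((-5 - 3)*(-3*1))*(12 - 384*24) = (-8*(-3))*(12 - 9216) = 24*(-9204) = -220896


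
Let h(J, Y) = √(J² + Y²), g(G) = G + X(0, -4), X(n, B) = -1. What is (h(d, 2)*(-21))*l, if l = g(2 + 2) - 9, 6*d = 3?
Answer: 63*√17 ≈ 259.76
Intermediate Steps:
d = ½ (d = (⅙)*3 = ½ ≈ 0.50000)
g(G) = -1 + G (g(G) = G - 1 = -1 + G)
l = -6 (l = (-1 + (2 + 2)) - 9 = (-1 + 4) - 9 = 3 - 9 = -6)
(h(d, 2)*(-21))*l = (√((½)² + 2²)*(-21))*(-6) = (√(¼ + 4)*(-21))*(-6) = (√(17/4)*(-21))*(-6) = ((√17/2)*(-21))*(-6) = -21*√17/2*(-6) = 63*√17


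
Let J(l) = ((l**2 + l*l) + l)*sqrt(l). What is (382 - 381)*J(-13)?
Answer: 325*I*sqrt(13) ≈ 1171.8*I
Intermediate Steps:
J(l) = sqrt(l)*(l + 2*l**2) (J(l) = ((l**2 + l**2) + l)*sqrt(l) = (2*l**2 + l)*sqrt(l) = (l + 2*l**2)*sqrt(l) = sqrt(l)*(l + 2*l**2))
(382 - 381)*J(-13) = (382 - 381)*((-13)**(3/2)*(1 + 2*(-13))) = 1*((-13*I*sqrt(13))*(1 - 26)) = 1*(-13*I*sqrt(13)*(-25)) = 1*(325*I*sqrt(13)) = 325*I*sqrt(13)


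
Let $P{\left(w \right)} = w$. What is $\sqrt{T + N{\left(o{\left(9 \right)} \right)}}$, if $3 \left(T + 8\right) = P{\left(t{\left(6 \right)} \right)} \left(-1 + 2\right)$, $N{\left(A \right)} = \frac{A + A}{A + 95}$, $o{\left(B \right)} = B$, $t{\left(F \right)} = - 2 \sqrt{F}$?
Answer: $\frac{\sqrt{-47619 - 4056 \sqrt{6}}}{78} \approx 3.0757 i$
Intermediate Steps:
$N{\left(A \right)} = \frac{2 A}{95 + A}$
$T = -8 - \frac{2 \sqrt{6}}{3}$ ($T = -8 + \frac{- 2 \sqrt{6} \left(-1 + 2\right)}{3} = -8 + \frac{- 2 \sqrt{6} \cdot 1}{3} = -8 + \frac{\left(-2\right) \sqrt{6}}{3} = -8 - \frac{2 \sqrt{6}}{3} \approx -9.633$)
$\sqrt{T + N{\left(o{\left(9 \right)} \right)}} = \sqrt{\left(-8 - \frac{2 \sqrt{6}}{3}\right) + 2 \cdot 9 \frac{1}{95 + 9}} = \sqrt{\left(-8 - \frac{2 \sqrt{6}}{3}\right) + 2 \cdot 9 \cdot \frac{1}{104}} = \sqrt{\left(-8 - \frac{2 \sqrt{6}}{3}\right) + \frac{9}{52}} = \sqrt{- \frac{407}{52} - \frac{2 \sqrt{6}}{3}}$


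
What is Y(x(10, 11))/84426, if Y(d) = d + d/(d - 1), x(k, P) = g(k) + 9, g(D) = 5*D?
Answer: 3481/4896708 ≈ 0.00071089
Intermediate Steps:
x(k, P) = 9 + 5*k (x(k, P) = 5*k + 9 = 9 + 5*k)
Y(d) = d + d/(-1 + d)
Y(x(10, 11))/84426 = ((9 + 5*10)²/(-1 + (9 + 5*10)))/84426 = ((9 + 50)²/(-1 + (9 + 50)))*(1/84426) = (59²/(-1 + 59))*(1/84426) = (3481/58)*(1/84426) = 3481/4896708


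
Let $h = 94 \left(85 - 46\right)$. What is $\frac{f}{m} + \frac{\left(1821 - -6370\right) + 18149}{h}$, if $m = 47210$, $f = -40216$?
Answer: $\frac{91339962}{14422655} \approx 6.3331$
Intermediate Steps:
$h = 3666$ ($h = 94 \cdot 39 = 3666$)
$\frac{f}{m} + \frac{\left(1821 - -6370\right) + 18149}{h} = - \frac{40216}{47210} + \frac{\left(1821 - -6370\right) + 18149}{3666} = \left(-40216\right) \frac{1}{47210} + \left(\left(1821 + 6370\right) + 18149\right) \frac{1}{3666} = - \frac{20108}{23605} + \left(8191 + 18149\right) \frac{1}{3666} = - \frac{20108}{23605} + 26340 \cdot \frac{1}{3666} = - \frac{20108}{23605} + \frac{4390}{611} = \frac{91339962}{14422655}$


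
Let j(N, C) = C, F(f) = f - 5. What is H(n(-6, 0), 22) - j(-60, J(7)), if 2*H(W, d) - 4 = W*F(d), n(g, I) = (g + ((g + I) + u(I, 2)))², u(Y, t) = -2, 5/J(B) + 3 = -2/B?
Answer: 38399/23 ≈ 1669.5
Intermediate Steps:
J(B) = 5/(-3 - 2/B)
F(f) = -5 + f
n(g, I) = (-2 + I + 2*g)² (n(g, I) = (g + ((g + I) - 2))² = (g + ((I + g) - 2))² = (g + (-2 + I + g))² = (-2 + I + 2*g)²)
H(W, d) = 2 + W*(-5 + d)/2 (H(W, d) = 2 + (W*(-5 + d))/2 = 2 + W*(-5 + d)/2)
H(n(-6, 0), 22) - j(-60, J(7)) = (2 + (-2 + 0 + 2*(-6))²*(-5 + 22)/2) - (-5)*7/(2 + 3*7) = (2 + (½)*(-2 + 0 - 12)²*17) - (-5)*7/(2 + 21) = (2 + (½)*(-14)²*17) - (-5)*7/23 = (2 + (½)*196*17) - (-5)*7/23 = (2 + 1666) - 1*(-35/23) = 1668 + 35/23 = 38399/23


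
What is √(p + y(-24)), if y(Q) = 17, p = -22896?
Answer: I*√22879 ≈ 151.26*I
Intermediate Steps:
√(p + y(-24)) = √(-22896 + 17) = √(-22879) = I*√22879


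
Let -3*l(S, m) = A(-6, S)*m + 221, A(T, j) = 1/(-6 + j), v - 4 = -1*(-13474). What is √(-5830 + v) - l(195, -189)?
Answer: 220/3 + 4*√478 ≈ 160.79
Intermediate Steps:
v = 13478 (v = 4 - 1*(-13474) = 4 + 13474 = 13478)
l(S, m) = -221/3 - m/(3*(-6 + S)) (l(S, m) = -(m/(-6 + S) + 221)/3 = -(221 + m/(-6 + S))/3 = -221/3 - m/(3*(-6 + S)))
√(-5830 + v) - l(195, -189) = √(-5830 + 13478) - (1326 - 1*(-189) - 221*195)/(3*(-6 + 195)) = √7648 - (1326 + 189 - 43095)/(3*189) = 4*√478 - (-41580)/(3*189) = 4*√478 - 1*(-220/3) = 4*√478 + 220/3 = 220/3 + 4*√478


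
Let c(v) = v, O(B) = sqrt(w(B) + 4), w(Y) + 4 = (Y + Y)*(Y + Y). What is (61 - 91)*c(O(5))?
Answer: -300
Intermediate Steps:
w(Y) = -4 + 4*Y**2 (w(Y) = -4 + (Y + Y)*(Y + Y) = -4 + (2*Y)*(2*Y) = -4 + 4*Y**2)
O(B) = 2*sqrt(B**2) (O(B) = sqrt((-4 + 4*B**2) + 4) = sqrt(4*B**2) = 2*sqrt(B**2))
(61 - 91)*c(O(5)) = (61 - 91)*(2*sqrt(5**2)) = -60*sqrt(25) = -60*5 = -30*10 = -300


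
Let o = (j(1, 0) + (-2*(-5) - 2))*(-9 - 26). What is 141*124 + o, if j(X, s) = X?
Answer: 17169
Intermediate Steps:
o = -315 (o = (1 + (-2*(-5) - 2))*(-9 - 26) = (1 + (10 - 2))*(-35) = (1 + 8)*(-35) = 9*(-35) = -315)
141*124 + o = 141*124 - 315 = 17484 - 315 = 17169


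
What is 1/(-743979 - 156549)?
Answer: -1/900528 ≈ -1.1105e-6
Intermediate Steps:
1/(-743979 - 156549) = 1/(-900528) = -1/900528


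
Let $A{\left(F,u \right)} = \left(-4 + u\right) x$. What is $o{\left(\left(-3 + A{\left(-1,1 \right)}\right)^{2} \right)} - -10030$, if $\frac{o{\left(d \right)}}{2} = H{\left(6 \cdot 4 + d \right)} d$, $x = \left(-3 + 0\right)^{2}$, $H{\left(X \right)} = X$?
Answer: $1673230$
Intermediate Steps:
$x = 9$ ($x = \left(-3\right)^{2} = 9$)
$A{\left(F,u \right)} = -36 + 9 u$ ($A{\left(F,u \right)} = \left(-4 + u\right) 9 = -36 + 9 u$)
$o{\left(d \right)} = 2 d \left(24 + d\right)$ ($o{\left(d \right)} = 2 \left(6 \cdot 4 + d\right) d = 2 \left(24 + d\right) d = 2 d \left(24 + d\right)$)
$o{\left(\left(-3 + A{\left(-1,1 \right)}\right)^{2} \right)} - -10030 = 2 \left(-3 + \left(-36 + 9 \cdot 1\right)\right)^{2} \left(24 + \left(-3 + \left(-36 + 9 \cdot 1\right)\right)^{2}\right) - -10030 = 2 \left(-3 + \left(-36 + 9\right)\right)^{2} \left(24 + \left(-3 + \left(-36 + 9\right)\right)^{2}\right) + 10030 = 2 \left(-3 - 27\right)^{2} \left(24 + \left(-3 - 27\right)^{2}\right) + 10030 = 2 \left(-30\right)^{2} \left(24 + \left(-30\right)^{2}\right) + 10030 = 2 \cdot 900 \left(24 + 900\right) + 10030 = 2 \cdot 900 \cdot 924 + 10030 = 1663200 + 10030 = 1673230$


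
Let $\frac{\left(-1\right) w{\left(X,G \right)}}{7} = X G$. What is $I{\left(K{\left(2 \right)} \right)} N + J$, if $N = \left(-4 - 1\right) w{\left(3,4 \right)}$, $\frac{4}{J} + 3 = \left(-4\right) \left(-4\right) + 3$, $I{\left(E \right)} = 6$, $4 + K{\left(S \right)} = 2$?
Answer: $\frac{10081}{4} \approx 2520.3$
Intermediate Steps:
$K{\left(S \right)} = -2$ ($K{\left(S \right)} = -4 + 2 = -2$)
$w{\left(X,G \right)} = - 7 G X$ ($w{\left(X,G \right)} = - 7 X G = - 7 G X$)
$J = \frac{1}{4}$ ($J = \frac{4}{-3 + \left(\left(-4\right) \left(-4\right) + 3\right)} = \frac{4}{-3 + \left(16 + 3\right)} = \frac{4}{-3 + 19} = \frac{4}{16} = 4 \cdot \frac{1}{16} = \frac{1}{4} \approx 0.25$)
$N = 420$ ($N = \left(-4 - 1\right) \left(\left(-7\right) 4 \cdot 3\right) = \left(-5\right) \left(-84\right) = 420$)
$I{\left(K{\left(2 \right)} \right)} N + J = 6 \cdot 420 + \frac{1}{4} = 2520 + \frac{1}{4} = \frac{10081}{4}$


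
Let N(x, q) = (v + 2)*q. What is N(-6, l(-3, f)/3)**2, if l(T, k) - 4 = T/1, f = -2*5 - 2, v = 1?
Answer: 1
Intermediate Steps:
f = -12 (f = -10 - 2 = -12)
l(T, k) = 4 + T (l(T, k) = 4 + T/1 = 4 + T*1 = 4 + T)
N(x, q) = 3*q (N(x, q) = (1 + 2)*q = 3*q)
N(-6, l(-3, f)/3)**2 = (3*((4 - 3)/3))**2 = (3*(1*(1/3)))**2 = (3*(1/3))**2 = 1**2 = 1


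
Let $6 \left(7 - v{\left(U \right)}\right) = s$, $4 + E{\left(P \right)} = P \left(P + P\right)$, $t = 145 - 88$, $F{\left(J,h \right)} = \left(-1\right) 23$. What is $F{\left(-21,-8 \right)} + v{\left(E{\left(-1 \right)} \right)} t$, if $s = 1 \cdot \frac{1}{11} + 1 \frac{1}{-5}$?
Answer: $\frac{20737}{55} \approx 377.04$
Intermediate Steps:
$F{\left(J,h \right)} = -23$
$t = 57$ ($t = 145 - 88 = 57$)
$E{\left(P \right)} = -4 + 2 P^{2}$ ($E{\left(P \right)} = -4 + P \left(P + P\right) = -4 + P 2 P = -4 + 2 P^{2}$)
$s = - \frac{6}{55}$ ($s = 1 \cdot \frac{1}{11} + 1 \left(- \frac{1}{5}\right) = \frac{1}{11} - \frac{1}{5} = - \frac{6}{55} \approx -0.10909$)
$v{\left(U \right)} = \frac{386}{55}$ ($v{\left(U \right)} = 7 - - \frac{1}{55} = 7 + \frac{1}{55} = \frac{386}{55}$)
$F{\left(-21,-8 \right)} + v{\left(E{\left(-1 \right)} \right)} t = -23 + \frac{386}{55} \cdot 57 = -23 + \frac{22002}{55} = \frac{20737}{55}$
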